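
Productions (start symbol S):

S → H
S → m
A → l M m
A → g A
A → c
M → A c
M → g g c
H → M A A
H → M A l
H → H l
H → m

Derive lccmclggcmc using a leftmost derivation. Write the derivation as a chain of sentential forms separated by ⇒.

S ⇒ H   [S → H]
H ⇒ MAA   [H → M A A]
MAA ⇒ AcAA   [M → A c]
AcAA ⇒ lMmcAA   [A → l M m]
lMmcAA ⇒ lAcmcAA   [M → A c]
lAcmcAA ⇒ lccmcAA   [A → c]
lccmcAA ⇒ lccmclMmA   [A → l M m]
lccmclMmA ⇒ lccmclggcmA   [M → g g c]
lccmclggcmA ⇒ lccmclggcmc   [A → c]

S⇒H⇒MAA⇒AcAA⇒lMmcAA⇒lAcmcAA⇒lccmcAA⇒lccmclMmA⇒lccmclggcmA⇒lccmclggcmc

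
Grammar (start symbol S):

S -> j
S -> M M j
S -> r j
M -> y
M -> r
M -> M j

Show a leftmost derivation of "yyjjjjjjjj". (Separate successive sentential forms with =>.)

S=>MMj=>yMj=>yMjj=>yMjjj=>yMjjjj=>yMjjjjj=>yMjjjjjj=>yMjjjjjjj=>yMjjjjjjjj=>yyjjjjjjjj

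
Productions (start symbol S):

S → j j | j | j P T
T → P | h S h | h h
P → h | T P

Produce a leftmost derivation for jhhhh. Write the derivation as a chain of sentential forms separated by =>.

S => jPT   [S → j P T]
jPT => jTPT   [P → T P]
jTPT => jPPT   [T → P]
jPPT => jhPT   [P → h]
jhPT => jhhT   [P → h]
jhhT => jhhhh   [T → h h]

S => jPT => jTPT => jPPT => jhPT => jhhT => jhhhh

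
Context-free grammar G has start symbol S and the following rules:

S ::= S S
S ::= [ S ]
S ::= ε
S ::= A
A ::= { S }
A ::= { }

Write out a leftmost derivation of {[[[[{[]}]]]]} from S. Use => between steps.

S => A   [S ::= A]
A => {S}   [A ::= { S }]
{S} => {SS}   [S ::= S S]
{SS} => {[S]S}   [S ::= [ S ]]
{[S]S} => {[[S]]S}   [S ::= [ S ]]
{[[S]]S} => {[[[S]]]S}   [S ::= [ S ]]
{[[[S]]]S} => {[[[[S]]]]S}   [S ::= [ S ]]
{[[[[S]]]]S} => {[[[[A]]]]S}   [S ::= A]
{[[[[A]]]]S} => {[[[[{S}]]]]S}   [A ::= { S }]
{[[[[{S}]]]]S} => {[[[[{[S]}]]]]S}   [S ::= [ S ]]
{[[[[{[S]}]]]]S} => {[[[[{[]}]]]]S}   [S ::= ε]
{[[[[{[]}]]]]S} => {[[[[{[]}]]]]}   [S ::= ε]

S => A => {S} => {SS} => {[S]S} => {[[S]]S} => {[[[S]]]S} => {[[[[S]]]]S} => {[[[[A]]]]S} => {[[[[{S}]]]]S} => {[[[[{[S]}]]]]S} => {[[[[{[]}]]]]S} => {[[[[{[]}]]]]}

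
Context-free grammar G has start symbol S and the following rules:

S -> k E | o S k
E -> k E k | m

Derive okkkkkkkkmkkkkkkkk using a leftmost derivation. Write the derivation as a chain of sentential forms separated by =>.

S => oSk => okEk => okkEkk => okkkEkkk => okkkkEkkkk => okkkkkEkkkkk => okkkkkkEkkkkkk => okkkkkkkEkkkkkkk => okkkkkkkkEkkkkkkkk => okkkkkkkkmkkkkkkkk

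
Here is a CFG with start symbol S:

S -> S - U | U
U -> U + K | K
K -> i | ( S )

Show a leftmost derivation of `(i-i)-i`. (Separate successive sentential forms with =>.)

S=>S-U=>U-U=>K-U=>(S)-U=>(S-U)-U=>(U-U)-U=>(K-U)-U=>(i-U)-U=>(i-K)-U=>(i-i)-U=>(i-i)-K=>(i-i)-i

S => S-U   [S -> S - U]
S-U => U-U   [S -> U]
U-U => K-U   [U -> K]
K-U => (S)-U   [K -> ( S )]
(S)-U => (S-U)-U   [S -> S - U]
(S-U)-U => (U-U)-U   [S -> U]
(U-U)-U => (K-U)-U   [U -> K]
(K-U)-U => (i-U)-U   [K -> i]
(i-U)-U => (i-K)-U   [U -> K]
(i-K)-U => (i-i)-U   [K -> i]
(i-i)-U => (i-i)-K   [U -> K]
(i-i)-K => (i-i)-i   [K -> i]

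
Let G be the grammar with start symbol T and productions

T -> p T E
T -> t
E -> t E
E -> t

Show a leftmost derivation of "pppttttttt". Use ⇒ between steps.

T ⇒ pTE ⇒ ppTEE ⇒ pppTEEE ⇒ ppptEEE ⇒ pppttEEE ⇒ ppptttEEE ⇒ pppttttEEE ⇒ ppptttttEE ⇒ pppttttttE ⇒ pppttttttt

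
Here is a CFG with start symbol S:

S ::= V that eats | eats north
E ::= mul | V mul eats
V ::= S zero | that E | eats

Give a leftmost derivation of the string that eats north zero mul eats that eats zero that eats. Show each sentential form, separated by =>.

S => V that eats => S zero that eats => V that eats zero that eats => that E that eats zero that eats => that V mul eats that eats zero that eats => that S zero mul eats that eats zero that eats => that eats north zero mul eats that eats zero that eats

S => V that eats   [S ::= V that eats]
V that eats => S zero that eats   [V ::= S zero]
S zero that eats => V that eats zero that eats   [S ::= V that eats]
V that eats zero that eats => that E that eats zero that eats   [V ::= that E]
that E that eats zero that eats => that V mul eats that eats zero that eats   [E ::= V mul eats]
that V mul eats that eats zero that eats => that S zero mul eats that eats zero that eats   [V ::= S zero]
that S zero mul eats that eats zero that eats => that eats north zero mul eats that eats zero that eats   [S ::= eats north]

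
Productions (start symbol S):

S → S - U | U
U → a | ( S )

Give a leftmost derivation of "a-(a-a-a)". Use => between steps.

S => S-U => U-U => a-U => a-(S) => a-(S-U) => a-(S-U-U) => a-(U-U-U) => a-(a-U-U) => a-(a-a-U) => a-(a-a-a)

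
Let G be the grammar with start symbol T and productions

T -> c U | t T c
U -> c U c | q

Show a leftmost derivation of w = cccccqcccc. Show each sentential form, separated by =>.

T=>cU=>ccUc=>cccUcc=>ccccUccc=>cccccUcccc=>cccccqcccc

T => cU   [T -> c U]
cU => ccUc   [U -> c U c]
ccUc => cccUcc   [U -> c U c]
cccUcc => ccccUccc   [U -> c U c]
ccccUccc => cccccUcccc   [U -> c U c]
cccccUcccc => cccccqcccc   [U -> q]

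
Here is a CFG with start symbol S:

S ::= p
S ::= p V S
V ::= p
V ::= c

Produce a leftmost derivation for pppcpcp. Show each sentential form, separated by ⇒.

S ⇒ pVS   [S ::= p V S]
pVS ⇒ ppS   [V ::= p]
ppS ⇒ pppVS   [S ::= p V S]
pppVS ⇒ pppcS   [V ::= c]
pppcS ⇒ pppcpVS   [S ::= p V S]
pppcpVS ⇒ pppcpcS   [V ::= c]
pppcpcS ⇒ pppcpcp   [S ::= p]

S ⇒ pVS ⇒ ppS ⇒ pppVS ⇒ pppcS ⇒ pppcpVS ⇒ pppcpcS ⇒ pppcpcp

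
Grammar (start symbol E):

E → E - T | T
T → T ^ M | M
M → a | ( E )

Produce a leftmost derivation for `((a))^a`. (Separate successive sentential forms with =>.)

E => T => T^M => M^M => (E)^M => (T)^M => (M)^M => ((E))^M => ((T))^M => ((M))^M => ((a))^M => ((a))^a

E => T   [E → T]
T => T^M   [T → T ^ M]
T^M => M^M   [T → M]
M^M => (E)^M   [M → ( E )]
(E)^M => (T)^M   [E → T]
(T)^M => (M)^M   [T → M]
(M)^M => ((E))^M   [M → ( E )]
((E))^M => ((T))^M   [E → T]
((T))^M => ((M))^M   [T → M]
((M))^M => ((a))^M   [M → a]
((a))^M => ((a))^a   [M → a]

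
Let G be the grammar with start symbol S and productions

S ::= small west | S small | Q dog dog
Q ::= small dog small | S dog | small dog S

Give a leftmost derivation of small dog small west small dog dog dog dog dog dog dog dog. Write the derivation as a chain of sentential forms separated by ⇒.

S ⇒ Q dog dog ⇒ S dog dog dog ⇒ Q dog dog dog dog dog ⇒ small dog S dog dog dog dog dog ⇒ small dog Q dog dog dog dog dog dog dog ⇒ small dog S dog dog dog dog dog dog dog dog ⇒ small dog S small dog dog dog dog dog dog dog dog ⇒ small dog small west small dog dog dog dog dog dog dog dog

S ⇒ Q dog dog   [S ::= Q dog dog]
Q dog dog ⇒ S dog dog dog   [Q ::= S dog]
S dog dog dog ⇒ Q dog dog dog dog dog   [S ::= Q dog dog]
Q dog dog dog dog dog ⇒ small dog S dog dog dog dog dog   [Q ::= small dog S]
small dog S dog dog dog dog dog ⇒ small dog Q dog dog dog dog dog dog dog   [S ::= Q dog dog]
small dog Q dog dog dog dog dog dog dog ⇒ small dog S dog dog dog dog dog dog dog dog   [Q ::= S dog]
small dog S dog dog dog dog dog dog dog dog ⇒ small dog S small dog dog dog dog dog dog dog dog   [S ::= S small]
small dog S small dog dog dog dog dog dog dog dog ⇒ small dog small west small dog dog dog dog dog dog dog dog   [S ::= small west]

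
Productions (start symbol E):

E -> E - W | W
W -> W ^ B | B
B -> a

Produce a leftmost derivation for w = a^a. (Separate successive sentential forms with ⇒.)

E ⇒ W ⇒ W^B ⇒ B^B ⇒ a^B ⇒ a^a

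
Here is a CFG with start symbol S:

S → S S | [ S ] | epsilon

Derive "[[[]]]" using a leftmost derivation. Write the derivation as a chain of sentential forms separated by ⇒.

S ⇒ SS ⇒ [S]S ⇒ [SS]S ⇒ [SSS]S ⇒ [SSSS]S ⇒ [SSSSS]S ⇒ [[S]SSSS]S ⇒ [[[S]]SSSS]S ⇒ [[[]]SSSS]S ⇒ [[[]]SSS]S ⇒ [[[]]SS]S ⇒ [[[]]S]S ⇒ [[[]]]S ⇒ [[[]]]

S ⇒ SS   [S → S S]
SS ⇒ [S]S   [S → [ S ]]
[S]S ⇒ [SS]S   [S → S S]
[SS]S ⇒ [SSS]S   [S → S S]
[SSS]S ⇒ [SSSS]S   [S → S S]
[SSSS]S ⇒ [SSSSS]S   [S → S S]
[SSSSS]S ⇒ [[S]SSSS]S   [S → [ S ]]
[[S]SSSS]S ⇒ [[[S]]SSSS]S   [S → [ S ]]
[[[S]]SSSS]S ⇒ [[[]]SSSS]S   [S → epsilon]
[[[]]SSSS]S ⇒ [[[]]SSS]S   [S → epsilon]
[[[]]SSS]S ⇒ [[[]]SS]S   [S → epsilon]
[[[]]SS]S ⇒ [[[]]S]S   [S → epsilon]
[[[]]S]S ⇒ [[[]]]S   [S → epsilon]
[[[]]]S ⇒ [[[]]]   [S → epsilon]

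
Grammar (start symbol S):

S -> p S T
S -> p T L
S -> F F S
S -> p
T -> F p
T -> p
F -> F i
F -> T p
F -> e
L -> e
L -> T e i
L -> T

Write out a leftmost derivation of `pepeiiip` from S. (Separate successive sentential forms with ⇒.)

S ⇒ pTL   [S -> p T L]
pTL ⇒ pFpL   [T -> F p]
pFpL ⇒ pepL   [F -> e]
pepL ⇒ pepT   [L -> T]
pepT ⇒ pepFp   [T -> F p]
pepFp ⇒ pepFip   [F -> F i]
pepFip ⇒ pepFiip   [F -> F i]
pepFiip ⇒ pepFiiip   [F -> F i]
pepFiiip ⇒ pepeiiip   [F -> e]

S ⇒ pTL ⇒ pFpL ⇒ pepL ⇒ pepT ⇒ pepFp ⇒ pepFip ⇒ pepFiip ⇒ pepFiiip ⇒ pepeiiip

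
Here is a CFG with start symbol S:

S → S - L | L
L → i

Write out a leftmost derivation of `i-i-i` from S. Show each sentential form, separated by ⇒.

S ⇒ S-L   [S → S - L]
S-L ⇒ S-L-L   [S → S - L]
S-L-L ⇒ L-L-L   [S → L]
L-L-L ⇒ i-L-L   [L → i]
i-L-L ⇒ i-i-L   [L → i]
i-i-L ⇒ i-i-i   [L → i]

S⇒S-L⇒S-L-L⇒L-L-L⇒i-L-L⇒i-i-L⇒i-i-i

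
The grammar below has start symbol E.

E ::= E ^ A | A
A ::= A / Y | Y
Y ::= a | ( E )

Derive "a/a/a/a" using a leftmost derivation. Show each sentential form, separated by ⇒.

E⇒A⇒A/Y⇒A/Y/Y⇒A/Y/Y/Y⇒Y/Y/Y/Y⇒a/Y/Y/Y⇒a/a/Y/Y⇒a/a/a/Y⇒a/a/a/a

E ⇒ A   [E ::= A]
A ⇒ A/Y   [A ::= A / Y]
A/Y ⇒ A/Y/Y   [A ::= A / Y]
A/Y/Y ⇒ A/Y/Y/Y   [A ::= A / Y]
A/Y/Y/Y ⇒ Y/Y/Y/Y   [A ::= Y]
Y/Y/Y/Y ⇒ a/Y/Y/Y   [Y ::= a]
a/Y/Y/Y ⇒ a/a/Y/Y   [Y ::= a]
a/a/Y/Y ⇒ a/a/a/Y   [Y ::= a]
a/a/a/Y ⇒ a/a/a/a   [Y ::= a]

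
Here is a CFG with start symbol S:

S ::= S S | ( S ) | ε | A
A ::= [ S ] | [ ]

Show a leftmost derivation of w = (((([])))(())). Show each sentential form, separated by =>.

S => (S)   [S ::= ( S )]
(S) => (SS)   [S ::= S S]
(SS) => ((S)S)   [S ::= ( S )]
((S)S) => (((S))S)   [S ::= ( S )]
(((S))S) => ((((S)))S)   [S ::= ( S )]
((((S)))S) => ((((A)))S)   [S ::= A]
((((A)))S) => (((([])))S)   [A ::= [ ]]
(((([])))S) => (((([])))(S))   [S ::= ( S )]
(((([])))(S)) => (((([])))((S)))   [S ::= ( S )]
(((([])))((S))) => (((([])))(()))   [S ::= ε]

S=>(S)=>(SS)=>((S)S)=>(((S))S)=>((((S)))S)=>((((A)))S)=>(((([])))S)=>(((([])))(S))=>(((([])))((S)))=>(((([])))(()))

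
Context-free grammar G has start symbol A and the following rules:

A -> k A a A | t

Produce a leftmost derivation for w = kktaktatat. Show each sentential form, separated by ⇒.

A ⇒ kAaA ⇒ kkAaAaA ⇒ kktaAaA ⇒ kktakAaAaA ⇒ kktaktaAaA ⇒ kktaktataA ⇒ kktaktatat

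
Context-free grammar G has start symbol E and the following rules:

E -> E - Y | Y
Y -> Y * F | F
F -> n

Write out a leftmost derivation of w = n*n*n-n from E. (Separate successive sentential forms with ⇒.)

E⇒E-Y⇒Y-Y⇒Y*F-Y⇒Y*F*F-Y⇒F*F*F-Y⇒n*F*F-Y⇒n*n*F-Y⇒n*n*n-Y⇒n*n*n-F⇒n*n*n-n

E ⇒ E-Y   [E -> E - Y]
E-Y ⇒ Y-Y   [E -> Y]
Y-Y ⇒ Y*F-Y   [Y -> Y * F]
Y*F-Y ⇒ Y*F*F-Y   [Y -> Y * F]
Y*F*F-Y ⇒ F*F*F-Y   [Y -> F]
F*F*F-Y ⇒ n*F*F-Y   [F -> n]
n*F*F-Y ⇒ n*n*F-Y   [F -> n]
n*n*F-Y ⇒ n*n*n-Y   [F -> n]
n*n*n-Y ⇒ n*n*n-F   [Y -> F]
n*n*n-F ⇒ n*n*n-n   [F -> n]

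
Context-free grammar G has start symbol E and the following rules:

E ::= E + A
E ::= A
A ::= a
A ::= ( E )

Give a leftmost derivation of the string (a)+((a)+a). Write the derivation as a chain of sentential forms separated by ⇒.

E⇒E+A⇒A+A⇒(E)+A⇒(A)+A⇒(a)+A⇒(a)+(E)⇒(a)+(E+A)⇒(a)+(A+A)⇒(a)+((E)+A)⇒(a)+((A)+A)⇒(a)+((a)+A)⇒(a)+((a)+a)

E ⇒ E+A   [E ::= E + A]
E+A ⇒ A+A   [E ::= A]
A+A ⇒ (E)+A   [A ::= ( E )]
(E)+A ⇒ (A)+A   [E ::= A]
(A)+A ⇒ (a)+A   [A ::= a]
(a)+A ⇒ (a)+(E)   [A ::= ( E )]
(a)+(E) ⇒ (a)+(E+A)   [E ::= E + A]
(a)+(E+A) ⇒ (a)+(A+A)   [E ::= A]
(a)+(A+A) ⇒ (a)+((E)+A)   [A ::= ( E )]
(a)+((E)+A) ⇒ (a)+((A)+A)   [E ::= A]
(a)+((A)+A) ⇒ (a)+((a)+A)   [A ::= a]
(a)+((a)+A) ⇒ (a)+((a)+a)   [A ::= a]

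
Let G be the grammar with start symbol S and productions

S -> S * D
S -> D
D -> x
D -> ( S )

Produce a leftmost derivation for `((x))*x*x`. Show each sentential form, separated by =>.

S => S*D => S*D*D => D*D*D => (S)*D*D => (D)*D*D => ((S))*D*D => ((D))*D*D => ((x))*D*D => ((x))*x*D => ((x))*x*x

S => S*D   [S -> S * D]
S*D => S*D*D   [S -> S * D]
S*D*D => D*D*D   [S -> D]
D*D*D => (S)*D*D   [D -> ( S )]
(S)*D*D => (D)*D*D   [S -> D]
(D)*D*D => ((S))*D*D   [D -> ( S )]
((S))*D*D => ((D))*D*D   [S -> D]
((D))*D*D => ((x))*D*D   [D -> x]
((x))*D*D => ((x))*x*D   [D -> x]
((x))*x*D => ((x))*x*x   [D -> x]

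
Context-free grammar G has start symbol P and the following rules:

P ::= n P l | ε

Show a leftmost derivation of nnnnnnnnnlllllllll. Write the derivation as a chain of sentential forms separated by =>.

P => nPl => nnPll => nnnPlll => nnnnPllll => nnnnnPlllll => nnnnnnPllllll => nnnnnnnPlllllll => nnnnnnnnPllllllll => nnnnnnnnnPlllllllll => nnnnnnnnnlllllllll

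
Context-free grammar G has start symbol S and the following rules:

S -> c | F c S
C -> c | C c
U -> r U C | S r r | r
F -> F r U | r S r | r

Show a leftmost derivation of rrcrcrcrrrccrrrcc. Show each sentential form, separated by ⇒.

S ⇒ FcS ⇒ FrUcS ⇒ rSrrUcS ⇒ rFcSrrUcS ⇒ rrSrcSrrUcS ⇒ rrcrcSrrUcS ⇒ rrcrcFcSrrUcS ⇒ rrcrcFrUcSrrUcS ⇒ rrcrcrSrrUcSrrUcS ⇒ rrcrcrcrrUcSrrUcS ⇒ rrcrcrcrrrcSrrUcS ⇒ rrcrcrcrrrccrrUcS ⇒ rrcrcrcrrrccrrrcS ⇒ rrcrcrcrrrccrrrcc

S ⇒ FcS   [S -> F c S]
FcS ⇒ FrUcS   [F -> F r U]
FrUcS ⇒ rSrrUcS   [F -> r S r]
rSrrUcS ⇒ rFcSrrUcS   [S -> F c S]
rFcSrrUcS ⇒ rrSrcSrrUcS   [F -> r S r]
rrSrcSrrUcS ⇒ rrcrcSrrUcS   [S -> c]
rrcrcSrrUcS ⇒ rrcrcFcSrrUcS   [S -> F c S]
rrcrcFcSrrUcS ⇒ rrcrcFrUcSrrUcS   [F -> F r U]
rrcrcFrUcSrrUcS ⇒ rrcrcrSrrUcSrrUcS   [F -> r S r]
rrcrcrSrrUcSrrUcS ⇒ rrcrcrcrrUcSrrUcS   [S -> c]
rrcrcrcrrUcSrrUcS ⇒ rrcrcrcrrrcSrrUcS   [U -> r]
rrcrcrcrrrcSrrUcS ⇒ rrcrcrcrrrccrrUcS   [S -> c]
rrcrcrcrrrccrrUcS ⇒ rrcrcrcrrrccrrrcS   [U -> r]
rrcrcrcrrrccrrrcS ⇒ rrcrcrcrrrccrrrcc   [S -> c]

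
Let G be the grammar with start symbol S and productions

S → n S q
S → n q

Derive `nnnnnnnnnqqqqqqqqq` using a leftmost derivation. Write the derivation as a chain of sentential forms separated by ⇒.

S ⇒ nSq   [S → n S q]
nSq ⇒ nnSqq   [S → n S q]
nnSqq ⇒ nnnSqqq   [S → n S q]
nnnSqqq ⇒ nnnnSqqqq   [S → n S q]
nnnnSqqqq ⇒ nnnnnSqqqqq   [S → n S q]
nnnnnSqqqqq ⇒ nnnnnnSqqqqqq   [S → n S q]
nnnnnnSqqqqqq ⇒ nnnnnnnSqqqqqqq   [S → n S q]
nnnnnnnSqqqqqqq ⇒ nnnnnnnnSqqqqqqqq   [S → n S q]
nnnnnnnnSqqqqqqqq ⇒ nnnnnnnnnqqqqqqqqq   [S → n q]

S ⇒ nSq ⇒ nnSqq ⇒ nnnSqqq ⇒ nnnnSqqqq ⇒ nnnnnSqqqqq ⇒ nnnnnnSqqqqqq ⇒ nnnnnnnSqqqqqqq ⇒ nnnnnnnnSqqqqqqqq ⇒ nnnnnnnnnqqqqqqqqq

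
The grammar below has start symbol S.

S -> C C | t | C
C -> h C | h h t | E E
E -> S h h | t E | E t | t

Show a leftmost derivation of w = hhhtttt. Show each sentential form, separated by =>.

S => C => hC => hhC => hhhC => hhhEE => hhhtEE => hhhtEtE => hhhtttE => hhhtttt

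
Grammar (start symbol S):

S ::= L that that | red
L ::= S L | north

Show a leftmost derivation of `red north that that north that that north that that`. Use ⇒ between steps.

S ⇒ L that that ⇒ S L that that ⇒ red L that that ⇒ red S L that that ⇒ red L that that L that that ⇒ red north that that L that that ⇒ red north that that S L that that ⇒ red north that that L that that L that that ⇒ red north that that north that that L that that ⇒ red north that that north that that north that that

S ⇒ L that that   [S ::= L that that]
L that that ⇒ S L that that   [L ::= S L]
S L that that ⇒ red L that that   [S ::= red]
red L that that ⇒ red S L that that   [L ::= S L]
red S L that that ⇒ red L that that L that that   [S ::= L that that]
red L that that L that that ⇒ red north that that L that that   [L ::= north]
red north that that L that that ⇒ red north that that S L that that   [L ::= S L]
red north that that S L that that ⇒ red north that that L that that L that that   [S ::= L that that]
red north that that L that that L that that ⇒ red north that that north that that L that that   [L ::= north]
red north that that north that that L that that ⇒ red north that that north that that north that that   [L ::= north]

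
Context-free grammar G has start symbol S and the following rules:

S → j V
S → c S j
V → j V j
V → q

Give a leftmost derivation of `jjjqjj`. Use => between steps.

S => jV => jjVj => jjjVjj => jjjqjj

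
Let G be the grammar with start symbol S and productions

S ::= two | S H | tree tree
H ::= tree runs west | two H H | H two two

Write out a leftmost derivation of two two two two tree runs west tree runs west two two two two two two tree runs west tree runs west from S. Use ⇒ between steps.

S ⇒ S H ⇒ two H ⇒ two two H H ⇒ two two two H H H ⇒ two two two H two two H H ⇒ two two two H two two two two H H ⇒ two two two two H H two two two two H H ⇒ two two two two tree runs west H two two two two H H ⇒ two two two two tree runs west H two two two two two two H H ⇒ two two two two tree runs west tree runs west two two two two two two H H ⇒ two two two two tree runs west tree runs west two two two two two two tree runs west H ⇒ two two two two tree runs west tree runs west two two two two two two tree runs west tree runs west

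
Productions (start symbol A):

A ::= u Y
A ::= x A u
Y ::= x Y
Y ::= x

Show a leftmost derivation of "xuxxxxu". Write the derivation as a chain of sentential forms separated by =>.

A => xAu   [A ::= x A u]
xAu => xuYu   [A ::= u Y]
xuYu => xuxYu   [Y ::= x Y]
xuxYu => xuxxYu   [Y ::= x Y]
xuxxYu => xuxxxYu   [Y ::= x Y]
xuxxxYu => xuxxxxu   [Y ::= x]

A => xAu => xuYu => xuxYu => xuxxYu => xuxxxYu => xuxxxxu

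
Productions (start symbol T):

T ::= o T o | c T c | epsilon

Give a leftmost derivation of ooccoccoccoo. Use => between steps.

T => oTo => ooToo => oocTcoo => ooccTccoo => ooccoToccoo => ooccocTcoccoo => ooccoccoccoo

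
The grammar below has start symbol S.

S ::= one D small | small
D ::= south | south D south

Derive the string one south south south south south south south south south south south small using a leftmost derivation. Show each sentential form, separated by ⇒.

S ⇒ one D small ⇒ one south D south small ⇒ one south south D south south small ⇒ one south south south D south south south small ⇒ one south south south south D south south south south small ⇒ one south south south south south D south south south south south small ⇒ one south south south south south south south south south south south small

S ⇒ one D small   [S ::= one D small]
one D small ⇒ one south D south small   [D ::= south D south]
one south D south small ⇒ one south south D south south small   [D ::= south D south]
one south south D south south small ⇒ one south south south D south south south small   [D ::= south D south]
one south south south D south south south small ⇒ one south south south south D south south south south small   [D ::= south D south]
one south south south south D south south south south small ⇒ one south south south south south D south south south south south small   [D ::= south D south]
one south south south south south D south south south south south small ⇒ one south south south south south south south south south south south small   [D ::= south]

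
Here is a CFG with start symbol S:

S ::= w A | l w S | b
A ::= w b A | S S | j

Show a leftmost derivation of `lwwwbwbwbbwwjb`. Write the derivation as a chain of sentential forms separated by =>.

S=>lwS=>lwwA=>lwwwbA=>lwwwbwbA=>lwwwbwbwbA=>lwwwbwbwbSS=>lwwwbwbwbbS=>lwwwbwbwbbwA=>lwwwbwbwbbwSS=>lwwwbwbwbbwwAS=>lwwwbwbwbbwwjS=>lwwwbwbwbbwwjb

S => lwS   [S ::= l w S]
lwS => lwwA   [S ::= w A]
lwwA => lwwwbA   [A ::= w b A]
lwwwbA => lwwwbwbA   [A ::= w b A]
lwwwbwbA => lwwwbwbwbA   [A ::= w b A]
lwwwbwbwbA => lwwwbwbwbSS   [A ::= S S]
lwwwbwbwbSS => lwwwbwbwbbS   [S ::= b]
lwwwbwbwbbS => lwwwbwbwbbwA   [S ::= w A]
lwwwbwbwbbwA => lwwwbwbwbbwSS   [A ::= S S]
lwwwbwbwbbwSS => lwwwbwbwbbwwAS   [S ::= w A]
lwwwbwbwbbwwAS => lwwwbwbwbbwwjS   [A ::= j]
lwwwbwbwbbwwjS => lwwwbwbwbbwwjb   [S ::= b]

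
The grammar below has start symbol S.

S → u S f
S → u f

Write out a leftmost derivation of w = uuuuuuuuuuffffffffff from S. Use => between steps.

S=>uSf=>uuSff=>uuuSfff=>uuuuSffff=>uuuuuSfffff=>uuuuuuSffffff=>uuuuuuuSfffffff=>uuuuuuuuSffffffff=>uuuuuuuuuSfffffffff=>uuuuuuuuuuffffffffff

S => uSf   [S → u S f]
uSf => uuSff   [S → u S f]
uuSff => uuuSfff   [S → u S f]
uuuSfff => uuuuSffff   [S → u S f]
uuuuSffff => uuuuuSfffff   [S → u S f]
uuuuuSfffff => uuuuuuSffffff   [S → u S f]
uuuuuuSffffff => uuuuuuuSfffffff   [S → u S f]
uuuuuuuSfffffff => uuuuuuuuSffffffff   [S → u S f]
uuuuuuuuSffffffff => uuuuuuuuuSfffffffff   [S → u S f]
uuuuuuuuuSfffffffff => uuuuuuuuuuffffffffff   [S → u f]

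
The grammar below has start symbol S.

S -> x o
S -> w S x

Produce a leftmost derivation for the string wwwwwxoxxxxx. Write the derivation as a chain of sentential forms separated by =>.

S => wSx => wwSxx => wwwSxxx => wwwwSxxxx => wwwwwSxxxxx => wwwwwxoxxxxx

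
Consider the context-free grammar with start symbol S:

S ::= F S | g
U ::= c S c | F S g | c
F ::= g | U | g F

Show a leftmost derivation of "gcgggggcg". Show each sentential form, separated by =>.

S => FS   [S ::= F S]
FS => gFS   [F ::= g F]
gFS => gUS   [F ::= U]
gUS => gcScS   [U ::= c S c]
gcScS => gcFScS   [S ::= F S]
gcFScS => gcUScS   [F ::= U]
gcUScS => gcFSgScS   [U ::= F S g]
gcFSgScS => gcgFSgScS   [F ::= g F]
gcgFSgScS => gcggSgScS   [F ::= g]
gcggSgScS => gcggggScS   [S ::= g]
gcggggScS => gcgggggcS   [S ::= g]
gcgggggcS => gcgggggcg   [S ::= g]

S => FS => gFS => gUS => gcScS => gcFScS => gcUScS => gcFSgScS => gcgFSgScS => gcggSgScS => gcggggScS => gcgggggcS => gcgggggcg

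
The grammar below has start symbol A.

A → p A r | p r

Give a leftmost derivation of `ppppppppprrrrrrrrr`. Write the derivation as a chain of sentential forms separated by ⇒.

A ⇒ pAr   [A → p A r]
pAr ⇒ ppArr   [A → p A r]
ppArr ⇒ pppArrr   [A → p A r]
pppArrr ⇒ ppppArrrr   [A → p A r]
ppppArrrr ⇒ pppppArrrrr   [A → p A r]
pppppArrrrr ⇒ ppppppArrrrrr   [A → p A r]
ppppppArrrrrr ⇒ pppppppArrrrrrr   [A → p A r]
pppppppArrrrrrr ⇒ ppppppppArrrrrrrr   [A → p A r]
ppppppppArrrrrrrr ⇒ ppppppppprrrrrrrrr   [A → p r]

A ⇒ pAr ⇒ ppArr ⇒ pppArrr ⇒ ppppArrrr ⇒ pppppArrrrr ⇒ ppppppArrrrrr ⇒ pppppppArrrrrrr ⇒ ppppppppArrrrrrrr ⇒ ppppppppprrrrrrrrr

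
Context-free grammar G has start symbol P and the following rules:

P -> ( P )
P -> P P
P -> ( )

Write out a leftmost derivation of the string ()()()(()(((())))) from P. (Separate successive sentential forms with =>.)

P => PP   [P -> P P]
PP => PPP   [P -> P P]
PPP => PPPP   [P -> P P]
PPPP => ()PPP   [P -> ( )]
()PPP => ()()PP   [P -> ( )]
()()PP => ()()()P   [P -> ( )]
()()()P => ()()()(P)   [P -> ( P )]
()()()(P) => ()()()(PP)   [P -> P P]
()()()(PP) => ()()()(()P)   [P -> ( )]
()()()(()P) => ()()()(()(P))   [P -> ( P )]
()()()(()(P)) => ()()()(()((P)))   [P -> ( P )]
()()()(()((P))) => ()()()(()(((P))))   [P -> ( P )]
()()()(()(((P)))) => ()()()(()(((()))))   [P -> ( )]

P=>PP=>PPP=>PPPP=>()PPP=>()()PP=>()()()P=>()()()(P)=>()()()(PP)=>()()()(()P)=>()()()(()(P))=>()()()(()((P)))=>()()()(()(((P))))=>()()()(()(((()))))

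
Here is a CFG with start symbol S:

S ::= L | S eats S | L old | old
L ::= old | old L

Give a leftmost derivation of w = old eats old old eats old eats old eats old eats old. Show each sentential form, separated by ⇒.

S ⇒ S eats S ⇒ S eats S eats S ⇒ S eats S eats S eats S ⇒ old eats S eats S eats S ⇒ old eats L old eats S eats S ⇒ old eats old old eats S eats S ⇒ old eats old old eats S eats S eats S ⇒ old eats old old eats old eats S eats S ⇒ old eats old old eats old eats S eats S eats S ⇒ old eats old old eats old eats old eats S eats S ⇒ old eats old old eats old eats old eats old eats S ⇒ old eats old old eats old eats old eats old eats old

S ⇒ S eats S   [S ::= S eats S]
S eats S ⇒ S eats S eats S   [S ::= S eats S]
S eats S eats S ⇒ S eats S eats S eats S   [S ::= S eats S]
S eats S eats S eats S ⇒ old eats S eats S eats S   [S ::= old]
old eats S eats S eats S ⇒ old eats L old eats S eats S   [S ::= L old]
old eats L old eats S eats S ⇒ old eats old old eats S eats S   [L ::= old]
old eats old old eats S eats S ⇒ old eats old old eats S eats S eats S   [S ::= S eats S]
old eats old old eats S eats S eats S ⇒ old eats old old eats old eats S eats S   [S ::= old]
old eats old old eats old eats S eats S ⇒ old eats old old eats old eats S eats S eats S   [S ::= S eats S]
old eats old old eats old eats S eats S eats S ⇒ old eats old old eats old eats old eats S eats S   [S ::= old]
old eats old old eats old eats old eats S eats S ⇒ old eats old old eats old eats old eats old eats S   [S ::= old]
old eats old old eats old eats old eats old eats S ⇒ old eats old old eats old eats old eats old eats old   [S ::= old]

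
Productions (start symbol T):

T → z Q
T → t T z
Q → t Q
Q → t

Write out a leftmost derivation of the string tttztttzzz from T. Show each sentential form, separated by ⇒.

T ⇒ tTz ⇒ ttTzz ⇒ tttTzzz ⇒ tttzQzzz ⇒ tttztQzzz ⇒ tttzttQzzz ⇒ tttztttzzz

T ⇒ tTz   [T → t T z]
tTz ⇒ ttTzz   [T → t T z]
ttTzz ⇒ tttTzzz   [T → t T z]
tttTzzz ⇒ tttzQzzz   [T → z Q]
tttzQzzz ⇒ tttztQzzz   [Q → t Q]
tttztQzzz ⇒ tttzttQzzz   [Q → t Q]
tttzttQzzz ⇒ tttztttzzz   [Q → t]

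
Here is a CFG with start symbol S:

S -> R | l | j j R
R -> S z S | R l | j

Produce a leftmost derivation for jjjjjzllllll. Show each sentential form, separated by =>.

S => jjR => jjRl => jjRll => jjRlll => jjRllll => jjRlllll => jjSzSlllll => jjjjRzSlllll => jjjjjzSlllll => jjjjjzllllll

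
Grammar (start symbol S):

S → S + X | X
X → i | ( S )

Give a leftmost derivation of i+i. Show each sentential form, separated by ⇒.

S ⇒ S+X   [S → S + X]
S+X ⇒ X+X   [S → X]
X+X ⇒ i+X   [X → i]
i+X ⇒ i+i   [X → i]

S⇒S+X⇒X+X⇒i+X⇒i+i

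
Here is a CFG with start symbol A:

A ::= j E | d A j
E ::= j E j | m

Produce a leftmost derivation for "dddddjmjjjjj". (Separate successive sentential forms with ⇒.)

A⇒dAj⇒ddAjj⇒dddAjjj⇒ddddAjjjj⇒dddddAjjjjj⇒dddddjEjjjjj⇒dddddjmjjjjj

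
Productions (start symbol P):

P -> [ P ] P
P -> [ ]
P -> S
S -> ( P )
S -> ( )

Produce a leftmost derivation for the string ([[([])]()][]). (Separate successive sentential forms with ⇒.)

P ⇒ S ⇒ (P) ⇒ ([P]P) ⇒ ([[P]P]P) ⇒ ([[S]P]P) ⇒ ([[(P)]P]P) ⇒ ([[([])]P]P) ⇒ ([[([])]S]P) ⇒ ([[([])]()]P) ⇒ ([[([])]()][])

P ⇒ S   [P -> S]
S ⇒ (P)   [S -> ( P )]
(P) ⇒ ([P]P)   [P -> [ P ] P]
([P]P) ⇒ ([[P]P]P)   [P -> [ P ] P]
([[P]P]P) ⇒ ([[S]P]P)   [P -> S]
([[S]P]P) ⇒ ([[(P)]P]P)   [S -> ( P )]
([[(P)]P]P) ⇒ ([[([])]P]P)   [P -> [ ]]
([[([])]P]P) ⇒ ([[([])]S]P)   [P -> S]
([[([])]S]P) ⇒ ([[([])]()]P)   [S -> ( )]
([[([])]()]P) ⇒ ([[([])]()][])   [P -> [ ]]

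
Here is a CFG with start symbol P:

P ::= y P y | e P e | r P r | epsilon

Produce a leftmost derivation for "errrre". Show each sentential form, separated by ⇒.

P⇒ePe⇒erPre⇒errPrre⇒errrre

P ⇒ ePe   [P ::= e P e]
ePe ⇒ erPre   [P ::= r P r]
erPre ⇒ errPrre   [P ::= r P r]
errPrre ⇒ errrre   [P ::= epsilon]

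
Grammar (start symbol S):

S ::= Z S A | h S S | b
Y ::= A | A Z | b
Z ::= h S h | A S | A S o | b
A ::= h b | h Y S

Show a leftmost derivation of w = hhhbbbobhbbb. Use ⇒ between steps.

S ⇒ hSS   [S ::= h S S]
hSS ⇒ hhSSS   [S ::= h S S]
hhSSS ⇒ hhZSASS   [S ::= Z S A]
hhZSASS ⇒ hhASoSASS   [Z ::= A S o]
hhASoSASS ⇒ hhhYSSoSASS   [A ::= h Y S]
hhhYSSoSASS ⇒ hhhbSSoSASS   [Y ::= b]
hhhbSSoSASS ⇒ hhhbbSoSASS   [S ::= b]
hhhbbSoSASS ⇒ hhhbbboSASS   [S ::= b]
hhhbbboSASS ⇒ hhhbbbobASS   [S ::= b]
hhhbbbobASS ⇒ hhhbbbobhbSS   [A ::= h b]
hhhbbbobhbSS ⇒ hhhbbbobhbbS   [S ::= b]
hhhbbbobhbbS ⇒ hhhbbbobhbbb   [S ::= b]

S ⇒ hSS ⇒ hhSSS ⇒ hhZSASS ⇒ hhASoSASS ⇒ hhhYSSoSASS ⇒ hhhbSSoSASS ⇒ hhhbbSoSASS ⇒ hhhbbboSASS ⇒ hhhbbbobASS ⇒ hhhbbbobhbSS ⇒ hhhbbbobhbbS ⇒ hhhbbbobhbbb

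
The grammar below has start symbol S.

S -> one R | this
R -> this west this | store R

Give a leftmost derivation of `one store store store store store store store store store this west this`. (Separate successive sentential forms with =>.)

S => one R => one store R => one store store R => one store store store R => one store store store store R => one store store store store store R => one store store store store store store R => one store store store store store store store R => one store store store store store store store store R => one store store store store store store store store store R => one store store store store store store store store store this west this

S => one R   [S -> one R]
one R => one store R   [R -> store R]
one store R => one store store R   [R -> store R]
one store store R => one store store store R   [R -> store R]
one store store store R => one store store store store R   [R -> store R]
one store store store store R => one store store store store store R   [R -> store R]
one store store store store store R => one store store store store store store R   [R -> store R]
one store store store store store store R => one store store store store store store store R   [R -> store R]
one store store store store store store store R => one store store store store store store store store R   [R -> store R]
one store store store store store store store store R => one store store store store store store store store store R   [R -> store R]
one store store store store store store store store store R => one store store store store store store store store store this west this   [R -> this west this]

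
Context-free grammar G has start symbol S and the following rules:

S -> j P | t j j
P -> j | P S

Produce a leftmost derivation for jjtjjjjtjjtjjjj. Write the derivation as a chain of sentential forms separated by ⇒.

S ⇒ jP ⇒ jPS ⇒ jPSS ⇒ jPSSS ⇒ jPSSSS ⇒ jPSSSSS ⇒ jjSSSSS ⇒ jjtjjSSSS ⇒ jjtjjjPSSS ⇒ jjtjjjjSSS ⇒ jjtjjjjtjjSS ⇒ jjtjjjjtjjtjjS ⇒ jjtjjjjtjjtjjjP ⇒ jjtjjjjtjjtjjjj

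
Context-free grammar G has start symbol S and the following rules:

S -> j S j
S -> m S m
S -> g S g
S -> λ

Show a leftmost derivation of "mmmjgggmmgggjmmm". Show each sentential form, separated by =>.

S => mSm => mmSmm => mmmSmmm => mmmjSjmmm => mmmjgSgjmmm => mmmjggSggjmmm => mmmjgggSgggjmmm => mmmjgggmSmgggjmmm => mmmjgggmmgggjmmm

S => mSm   [S -> m S m]
mSm => mmSmm   [S -> m S m]
mmSmm => mmmSmmm   [S -> m S m]
mmmSmmm => mmmjSjmmm   [S -> j S j]
mmmjSjmmm => mmmjgSgjmmm   [S -> g S g]
mmmjgSgjmmm => mmmjggSggjmmm   [S -> g S g]
mmmjggSggjmmm => mmmjgggSgggjmmm   [S -> g S g]
mmmjgggSgggjmmm => mmmjgggmSmgggjmmm   [S -> m S m]
mmmjgggmSmgggjmmm => mmmjgggmmgggjmmm   [S -> λ]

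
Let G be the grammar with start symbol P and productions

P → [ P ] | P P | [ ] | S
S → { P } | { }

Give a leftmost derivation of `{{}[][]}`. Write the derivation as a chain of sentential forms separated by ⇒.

P ⇒ S ⇒ {P} ⇒ {PP} ⇒ {SP} ⇒ {{}P} ⇒ {{}PP} ⇒ {{}[]P} ⇒ {{}[][]}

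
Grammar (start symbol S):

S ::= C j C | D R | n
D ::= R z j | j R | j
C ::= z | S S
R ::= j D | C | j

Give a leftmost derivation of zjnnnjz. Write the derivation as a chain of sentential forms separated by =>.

S => CjC   [S ::= C j C]
CjC => SSjC   [C ::= S S]
SSjC => CjCSjC   [S ::= C j C]
CjCSjC => zjCSjC   [C ::= z]
zjCSjC => zjSSSjC   [C ::= S S]
zjSSSjC => zjnSSjC   [S ::= n]
zjnSSjC => zjnnSjC   [S ::= n]
zjnnSjC => zjnnnjC   [S ::= n]
zjnnnjC => zjnnnjz   [C ::= z]

S=>CjC=>SSjC=>CjCSjC=>zjCSjC=>zjSSSjC=>zjnSSjC=>zjnnSjC=>zjnnnjC=>zjnnnjz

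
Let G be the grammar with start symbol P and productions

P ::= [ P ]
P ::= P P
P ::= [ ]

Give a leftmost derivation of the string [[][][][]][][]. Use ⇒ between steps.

P ⇒ PP   [P ::= P P]
PP ⇒ PPP   [P ::= P P]
PPP ⇒ [P]PP   [P ::= [ P ]]
[P]PP ⇒ [PP]PP   [P ::= P P]
[PP]PP ⇒ [PPP]PP   [P ::= P P]
[PPP]PP ⇒ [PPPP]PP   [P ::= P P]
[PPPP]PP ⇒ [[]PPP]PP   [P ::= [ ]]
[[]PPP]PP ⇒ [[][]PP]PP   [P ::= [ ]]
[[][]PP]PP ⇒ [[][][]P]PP   [P ::= [ ]]
[[][][]P]PP ⇒ [[][][][]]PP   [P ::= [ ]]
[[][][][]]PP ⇒ [[][][][]][]P   [P ::= [ ]]
[[][][][]][]P ⇒ [[][][][]][][]   [P ::= [ ]]

P⇒PP⇒PPP⇒[P]PP⇒[PP]PP⇒[PPP]PP⇒[PPPP]PP⇒[[]PPP]PP⇒[[][]PP]PP⇒[[][][]P]PP⇒[[][][][]]PP⇒[[][][][]][]P⇒[[][][][]][][]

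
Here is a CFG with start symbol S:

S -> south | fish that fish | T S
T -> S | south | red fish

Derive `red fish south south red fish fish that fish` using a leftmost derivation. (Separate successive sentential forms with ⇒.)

S ⇒ T S ⇒ S S ⇒ T S S ⇒ red fish S S ⇒ red fish south S ⇒ red fish south T S ⇒ red fish south south S ⇒ red fish south south T S ⇒ red fish south south red fish S ⇒ red fish south south red fish fish that fish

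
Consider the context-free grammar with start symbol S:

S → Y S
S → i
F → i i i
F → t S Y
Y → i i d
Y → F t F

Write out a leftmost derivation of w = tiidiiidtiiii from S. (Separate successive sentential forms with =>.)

S => YS   [S → Y S]
YS => FtFS   [Y → F t F]
FtFS => tSYtFS   [F → t S Y]
tSYtFS => tYSYtFS   [S → Y S]
tYSYtFS => tiidSYtFS   [Y → i i d]
tiidSYtFS => tiidiYtFS   [S → i]
tiidiYtFS => tiidiiidtFS   [Y → i i d]
tiidiiidtFS => tiidiiidtiiiS   [F → i i i]
tiidiiidtiiiS => tiidiiidtiiii   [S → i]

S=>YS=>FtFS=>tSYtFS=>tYSYtFS=>tiidSYtFS=>tiidiYtFS=>tiidiiidtFS=>tiidiiidtiiiS=>tiidiiidtiiii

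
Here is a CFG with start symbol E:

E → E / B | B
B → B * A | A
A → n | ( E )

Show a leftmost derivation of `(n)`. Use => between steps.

E => B => A => (E) => (B) => (A) => (n)

E => B   [E → B]
B => A   [B → A]
A => (E)   [A → ( E )]
(E) => (B)   [E → B]
(B) => (A)   [B → A]
(A) => (n)   [A → n]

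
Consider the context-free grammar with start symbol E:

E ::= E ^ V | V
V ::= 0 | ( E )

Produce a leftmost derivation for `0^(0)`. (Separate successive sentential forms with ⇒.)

E ⇒ E^V ⇒ V^V ⇒ 0^V ⇒ 0^(E) ⇒ 0^(V) ⇒ 0^(0)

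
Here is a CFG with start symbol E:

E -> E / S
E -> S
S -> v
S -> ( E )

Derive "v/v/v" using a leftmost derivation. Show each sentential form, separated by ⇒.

E ⇒ E/S   [E -> E / S]
E/S ⇒ E/S/S   [E -> E / S]
E/S/S ⇒ S/S/S   [E -> S]
S/S/S ⇒ v/S/S   [S -> v]
v/S/S ⇒ v/v/S   [S -> v]
v/v/S ⇒ v/v/v   [S -> v]

E ⇒ E/S ⇒ E/S/S ⇒ S/S/S ⇒ v/S/S ⇒ v/v/S ⇒ v/v/v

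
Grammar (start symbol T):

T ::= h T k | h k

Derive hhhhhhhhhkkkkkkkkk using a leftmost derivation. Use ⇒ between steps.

T ⇒ hTk ⇒ hhTkk ⇒ hhhTkkk ⇒ hhhhTkkkk ⇒ hhhhhTkkkkk ⇒ hhhhhhTkkkkkk ⇒ hhhhhhhTkkkkkkk ⇒ hhhhhhhhTkkkkkkkk ⇒ hhhhhhhhhkkkkkkkkk

T ⇒ hTk   [T ::= h T k]
hTk ⇒ hhTkk   [T ::= h T k]
hhTkk ⇒ hhhTkkk   [T ::= h T k]
hhhTkkk ⇒ hhhhTkkkk   [T ::= h T k]
hhhhTkkkk ⇒ hhhhhTkkkkk   [T ::= h T k]
hhhhhTkkkkk ⇒ hhhhhhTkkkkkk   [T ::= h T k]
hhhhhhTkkkkkk ⇒ hhhhhhhTkkkkkkk   [T ::= h T k]
hhhhhhhTkkkkkkk ⇒ hhhhhhhhTkkkkkkkk   [T ::= h T k]
hhhhhhhhTkkkkkkkk ⇒ hhhhhhhhhkkkkkkkkk   [T ::= h k]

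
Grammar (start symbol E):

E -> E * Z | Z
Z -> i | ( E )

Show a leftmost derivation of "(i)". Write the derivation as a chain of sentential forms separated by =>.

E => Z   [E -> Z]
Z => (E)   [Z -> ( E )]
(E) => (Z)   [E -> Z]
(Z) => (i)   [Z -> i]

E => Z => (E) => (Z) => (i)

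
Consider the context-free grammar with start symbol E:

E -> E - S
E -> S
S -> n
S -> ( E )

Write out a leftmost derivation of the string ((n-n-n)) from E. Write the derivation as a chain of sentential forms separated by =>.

E=>S=>(E)=>(S)=>((E))=>((E-S))=>((E-S-S))=>((S-S-S))=>((n-S-S))=>((n-n-S))=>((n-n-n))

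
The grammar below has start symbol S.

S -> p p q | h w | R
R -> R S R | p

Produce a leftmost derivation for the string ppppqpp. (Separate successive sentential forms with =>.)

S => R   [S -> R]
R => RSR   [R -> R S R]
RSR => pSR   [R -> p]
pSR => pRR   [S -> R]
pRR => pRSRR   [R -> R S R]
pRSRR => ppSRR   [R -> p]
ppSRR => ppppqRR   [S -> p p q]
ppppqRR => ppppqpR   [R -> p]
ppppqpR => ppppqpp   [R -> p]

S=>R=>RSR=>pSR=>pRR=>pRSRR=>ppSRR=>ppppqRR=>ppppqpR=>ppppqpp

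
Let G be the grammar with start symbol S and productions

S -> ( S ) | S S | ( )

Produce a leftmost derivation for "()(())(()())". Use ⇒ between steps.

S ⇒ SS ⇒ ()S ⇒ ()SS ⇒ ()(S)S ⇒ ()(())S ⇒ ()(())(S) ⇒ ()(())(SS) ⇒ ()(())(()S) ⇒ ()(())(()())

S ⇒ SS   [S -> S S]
SS ⇒ ()S   [S -> ( )]
()S ⇒ ()SS   [S -> S S]
()SS ⇒ ()(S)S   [S -> ( S )]
()(S)S ⇒ ()(())S   [S -> ( )]
()(())S ⇒ ()(())(S)   [S -> ( S )]
()(())(S) ⇒ ()(())(SS)   [S -> S S]
()(())(SS) ⇒ ()(())(()S)   [S -> ( )]
()(())(()S) ⇒ ()(())(()())   [S -> ( )]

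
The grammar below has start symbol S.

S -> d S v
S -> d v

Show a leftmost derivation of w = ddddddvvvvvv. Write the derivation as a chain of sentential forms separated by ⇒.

S ⇒ dSv   [S -> d S v]
dSv ⇒ ddSvv   [S -> d S v]
ddSvv ⇒ dddSvvv   [S -> d S v]
dddSvvv ⇒ ddddSvvvv   [S -> d S v]
ddddSvvvv ⇒ dddddSvvvvv   [S -> d S v]
dddddSvvvvv ⇒ ddddddvvvvvv   [S -> d v]

S⇒dSv⇒ddSvv⇒dddSvvv⇒ddddSvvvv⇒dddddSvvvvv⇒ddddddvvvvvv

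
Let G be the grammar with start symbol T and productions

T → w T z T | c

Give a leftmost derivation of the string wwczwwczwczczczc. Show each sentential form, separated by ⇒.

T⇒wTzT⇒wwTzTzT⇒wwczTzT⇒wwczwTzTzT⇒wwczwwTzTzTzT⇒wwczwwczTzTzT⇒wwczwwczwTzTzTzT⇒wwczwwczwczTzTzT⇒wwczwwczwczczTzT⇒wwczwwczwczczczT⇒wwczwwczwczczczc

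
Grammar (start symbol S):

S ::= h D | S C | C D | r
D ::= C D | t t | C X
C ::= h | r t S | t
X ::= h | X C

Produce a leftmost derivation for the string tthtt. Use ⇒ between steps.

S ⇒ CD   [S ::= C D]
CD ⇒ tD   [C ::= t]
tD ⇒ tCX   [D ::= C X]
tCX ⇒ ttX   [C ::= t]
ttX ⇒ ttXC   [X ::= X C]
ttXC ⇒ ttXCC   [X ::= X C]
ttXCC ⇒ tthCC   [X ::= h]
tthCC ⇒ tthtC   [C ::= t]
tthtC ⇒ tthtt   [C ::= t]

S ⇒ CD ⇒ tD ⇒ tCX ⇒ ttX ⇒ ttXC ⇒ ttXCC ⇒ tthCC ⇒ tthtC ⇒ tthtt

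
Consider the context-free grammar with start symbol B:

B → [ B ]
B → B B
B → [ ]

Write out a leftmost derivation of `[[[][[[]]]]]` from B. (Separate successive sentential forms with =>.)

B=>[B]=>[[B]]=>[[BB]]=>[[[]B]]=>[[[][B]]]=>[[[][[B]]]]=>[[[][[[]]]]]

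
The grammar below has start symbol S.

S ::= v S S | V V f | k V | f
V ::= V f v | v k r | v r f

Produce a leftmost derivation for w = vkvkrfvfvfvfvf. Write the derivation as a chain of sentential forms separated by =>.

S => vSS => vkVS => vkVfvS => vkVfvfvS => vkVfvfvfvS => vkVfvfvfvfvS => vkvkrfvfvfvfvS => vkvkrfvfvfvfvf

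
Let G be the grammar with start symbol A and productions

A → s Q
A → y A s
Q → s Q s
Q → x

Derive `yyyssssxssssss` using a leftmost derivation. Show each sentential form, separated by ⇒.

A ⇒ yAs   [A → y A s]
yAs ⇒ yyAss   [A → y A s]
yyAss ⇒ yyyAsss   [A → y A s]
yyyAsss ⇒ yyysQsss   [A → s Q]
yyysQsss ⇒ yyyssQssss   [Q → s Q s]
yyyssQssss ⇒ yyysssQsssss   [Q → s Q s]
yyysssQsssss ⇒ yyyssssQssssss   [Q → s Q s]
yyyssssQssssss ⇒ yyyssssxssssss   [Q → x]

A ⇒ yAs ⇒ yyAss ⇒ yyyAsss ⇒ yyysQsss ⇒ yyyssQssss ⇒ yyysssQsssss ⇒ yyyssssQssssss ⇒ yyyssssxssssss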